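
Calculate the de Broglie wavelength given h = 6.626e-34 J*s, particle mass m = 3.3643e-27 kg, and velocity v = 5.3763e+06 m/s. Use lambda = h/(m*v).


lambda = h / (m * v)
= 6.626e-34 / (3.3643e-27 * 5.3763e+06)
= 6.626e-34 / 1.8087e-20
= 3.6633e-14 m

3.6633e-14


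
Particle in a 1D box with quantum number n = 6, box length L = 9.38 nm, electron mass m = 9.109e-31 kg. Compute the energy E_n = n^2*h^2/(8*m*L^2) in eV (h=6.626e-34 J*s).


E = n^2 * h^2 / (8 * m * L^2)
= 6^2 * (6.626e-34)^2 / (8 * 9.109e-31 * (9.38e-9)^2)
= 36 * 4.3904e-67 / (8 * 9.109e-31 * 8.7984e-17)
= 2.4651e-20 J
= 0.1539 eV

0.1539


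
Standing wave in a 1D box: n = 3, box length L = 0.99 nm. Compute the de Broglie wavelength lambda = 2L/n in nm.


lambda = 2L / n
= 2 * 0.99 / 3
= 1.98 / 3
= 0.66 nm

0.66


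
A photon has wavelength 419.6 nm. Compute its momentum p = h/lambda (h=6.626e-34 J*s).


p = h / lambda
= 6.626e-34 / (419.6e-9)
= 6.626e-34 / 4.1960e-07
= 1.5791e-27 kg*m/s

1.5791e-27


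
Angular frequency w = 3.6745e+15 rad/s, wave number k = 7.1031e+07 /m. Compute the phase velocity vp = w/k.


vp = w / k
= 3.6745e+15 / 7.1031e+07
= 5.1731e+07 m/s

5.1731e+07


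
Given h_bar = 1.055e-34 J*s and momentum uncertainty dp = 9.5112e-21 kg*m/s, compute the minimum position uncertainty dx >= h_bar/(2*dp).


dx = h_bar / (2 * dp)
= 1.055e-34 / (2 * 9.5112e-21)
= 1.055e-34 / 1.9022e-20
= 5.5461e-15 m

5.5461e-15


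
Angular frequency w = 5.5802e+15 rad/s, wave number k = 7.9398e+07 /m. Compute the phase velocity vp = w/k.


vp = w / k
= 5.5802e+15 / 7.9398e+07
= 7.0281e+07 m/s

7.0281e+07


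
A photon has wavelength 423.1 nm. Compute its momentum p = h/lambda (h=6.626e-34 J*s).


p = h / lambda
= 6.626e-34 / (423.1e-9)
= 6.626e-34 / 4.2310e-07
= 1.5661e-27 kg*m/s

1.5661e-27


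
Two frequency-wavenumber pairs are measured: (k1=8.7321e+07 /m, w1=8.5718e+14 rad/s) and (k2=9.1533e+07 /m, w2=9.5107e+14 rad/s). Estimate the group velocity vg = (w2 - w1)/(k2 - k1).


vg = (w2 - w1) / (k2 - k1)
= (9.5107e+14 - 8.5718e+14) / (9.1533e+07 - 8.7321e+07)
= 9.3890e+13 / 4.2120e+06
= 2.2291e+07 m/s

2.2291e+07


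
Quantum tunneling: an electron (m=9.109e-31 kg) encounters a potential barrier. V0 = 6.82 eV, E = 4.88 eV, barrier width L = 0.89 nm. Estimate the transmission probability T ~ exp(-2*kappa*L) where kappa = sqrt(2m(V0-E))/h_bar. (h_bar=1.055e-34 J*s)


V0 - E = 1.94 eV = 3.1079e-19 J
kappa = sqrt(2 * m * (V0-E)) / h_bar
= sqrt(2 * 9.109e-31 * 3.1079e-19) / 1.055e-34
= 7.1323e+09 /m
2*kappa*L = 2 * 7.1323e+09 * 0.89e-9
= 12.6955
T = exp(-12.6955) = 3.064868e-06

3.064868e-06


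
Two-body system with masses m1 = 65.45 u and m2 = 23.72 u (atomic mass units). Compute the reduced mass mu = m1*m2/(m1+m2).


mu = m1 * m2 / (m1 + m2)
= 65.45 * 23.72 / (65.45 + 23.72)
= 1552.474 / 89.17
= 17.4103 u

17.4103


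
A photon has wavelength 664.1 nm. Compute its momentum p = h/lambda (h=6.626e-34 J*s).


p = h / lambda
= 6.626e-34 / (664.1e-9)
= 6.626e-34 / 6.6410e-07
= 9.9774e-28 kg*m/s

9.9774e-28


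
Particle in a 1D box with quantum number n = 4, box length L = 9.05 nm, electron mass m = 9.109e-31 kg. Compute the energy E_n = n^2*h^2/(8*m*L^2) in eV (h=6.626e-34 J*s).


E = n^2 * h^2 / (8 * m * L^2)
= 4^2 * (6.626e-34)^2 / (8 * 9.109e-31 * (9.05e-9)^2)
= 16 * 4.3904e-67 / (8 * 9.109e-31 * 8.1903e-17)
= 1.1770e-20 J
= 0.0735 eV

0.0735


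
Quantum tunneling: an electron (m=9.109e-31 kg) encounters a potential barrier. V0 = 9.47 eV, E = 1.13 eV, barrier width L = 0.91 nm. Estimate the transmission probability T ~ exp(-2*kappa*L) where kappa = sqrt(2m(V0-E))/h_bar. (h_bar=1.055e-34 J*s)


V0 - E = 8.34 eV = 1.3361e-18 J
kappa = sqrt(2 * m * (V0-E)) / h_bar
= sqrt(2 * 9.109e-31 * 1.3361e-18) / 1.055e-34
= 1.4788e+10 /m
2*kappa*L = 2 * 1.4788e+10 * 0.91e-9
= 26.9143
T = exp(-26.9143) = 2.047648e-12

2.047648e-12


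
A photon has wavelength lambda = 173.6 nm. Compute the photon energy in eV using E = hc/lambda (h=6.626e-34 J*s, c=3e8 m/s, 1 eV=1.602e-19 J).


E = hc / lambda
= (6.626e-34)(3e8) / (173.6e-9)
= 1.9878e-25 / 1.7360e-07
= 1.1450e-18 J
Converting to eV: 1.1450e-18 / 1.602e-19
= 7.1476 eV

7.1476


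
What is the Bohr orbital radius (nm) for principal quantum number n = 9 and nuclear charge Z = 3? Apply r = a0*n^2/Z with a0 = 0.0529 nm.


r = a0 * n^2 / Z
= 0.0529 * 9^2 / 3
= 0.0529 * 81 / 3
= 1.4283 nm

1.4283


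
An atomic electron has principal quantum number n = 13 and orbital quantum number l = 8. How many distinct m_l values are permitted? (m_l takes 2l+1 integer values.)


m_l ranges from -l to +l in integer steps
So m_l goes from -8 to +8
Count = 2l + 1 = 2*8 + 1
= 17

17


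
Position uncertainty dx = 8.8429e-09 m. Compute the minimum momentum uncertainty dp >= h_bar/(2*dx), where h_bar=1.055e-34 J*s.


dp = h_bar / (2 * dx)
= 1.055e-34 / (2 * 8.8429e-09)
= 1.055e-34 / 1.7686e-08
= 5.9652e-27 kg*m/s

5.9652e-27


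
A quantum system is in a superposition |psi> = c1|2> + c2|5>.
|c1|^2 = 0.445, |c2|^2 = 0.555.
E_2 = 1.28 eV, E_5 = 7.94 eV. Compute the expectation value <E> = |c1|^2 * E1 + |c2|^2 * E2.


<E> = |c1|^2 * E1 + |c2|^2 * E2
= 0.445 * 1.28 + 0.555 * 7.94
= 0.5696 + 4.4067
= 4.9763 eV

4.9763


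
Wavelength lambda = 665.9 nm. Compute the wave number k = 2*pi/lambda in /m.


k = 2 * pi / lambda
= 6.2832 / (665.9e-9)
= 6.2832 / 6.6590e-07
= 9.4356e+06 /m

9.4356e+06


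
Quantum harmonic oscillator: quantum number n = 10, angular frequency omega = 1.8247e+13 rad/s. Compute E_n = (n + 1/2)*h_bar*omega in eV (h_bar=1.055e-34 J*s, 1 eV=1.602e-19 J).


E = (n + 1/2) * h_bar * omega
= (10 + 0.5) * 1.055e-34 * 1.8247e+13
= 10.5 * 1.9251e-21
= 2.0213e-20 J
= 0.1262 eV

0.1262


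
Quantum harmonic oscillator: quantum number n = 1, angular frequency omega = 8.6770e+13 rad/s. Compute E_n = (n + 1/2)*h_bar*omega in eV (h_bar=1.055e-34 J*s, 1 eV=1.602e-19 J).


E = (n + 1/2) * h_bar * omega
= (1 + 0.5) * 1.055e-34 * 8.6770e+13
= 1.5 * 9.1542e-21
= 1.3731e-20 J
= 0.0857 eV

0.0857


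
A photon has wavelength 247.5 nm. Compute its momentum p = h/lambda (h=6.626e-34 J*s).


p = h / lambda
= 6.626e-34 / (247.5e-9)
= 6.626e-34 / 2.4750e-07
= 2.6772e-27 kg*m/s

2.6772e-27


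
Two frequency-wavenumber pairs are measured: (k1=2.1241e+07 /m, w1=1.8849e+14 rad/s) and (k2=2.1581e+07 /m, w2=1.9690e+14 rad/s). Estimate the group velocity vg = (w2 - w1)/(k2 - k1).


vg = (w2 - w1) / (k2 - k1)
= (1.9690e+14 - 1.8849e+14) / (2.1581e+07 - 2.1241e+07)
= 8.4100e+12 / 3.4000e+05
= 2.4735e+07 m/s

2.4735e+07


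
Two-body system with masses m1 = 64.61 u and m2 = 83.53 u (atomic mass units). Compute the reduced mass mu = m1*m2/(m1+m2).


mu = m1 * m2 / (m1 + m2)
= 64.61 * 83.53 / (64.61 + 83.53)
= 5396.8733 / 148.14
= 36.4309 u

36.4309


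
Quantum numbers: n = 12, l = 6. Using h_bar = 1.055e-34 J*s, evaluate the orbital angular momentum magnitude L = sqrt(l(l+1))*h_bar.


L = sqrt(l*(l+1)) * h_bar
= sqrt(6 * 7) * 1.055e-34
= sqrt(42) * 1.055e-34
= 6.4807 * 1.055e-34
= 6.8372e-34 J*s

6.8372e-34


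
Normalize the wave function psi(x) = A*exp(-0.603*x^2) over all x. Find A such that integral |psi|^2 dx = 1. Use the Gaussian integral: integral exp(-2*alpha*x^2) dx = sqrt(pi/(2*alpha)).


integral |psi|^2 dx = A^2 * sqrt(pi/(2*alpha)) = 1
A^2 = sqrt(2*alpha/pi)
= sqrt(2 * 0.603 / pi)
= 0.619582
A = sqrt(0.619582)
= 0.7871

0.7871


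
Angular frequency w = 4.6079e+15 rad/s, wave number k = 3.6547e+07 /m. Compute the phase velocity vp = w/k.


vp = w / k
= 4.6079e+15 / 3.6547e+07
= 1.2608e+08 m/s

1.2608e+08


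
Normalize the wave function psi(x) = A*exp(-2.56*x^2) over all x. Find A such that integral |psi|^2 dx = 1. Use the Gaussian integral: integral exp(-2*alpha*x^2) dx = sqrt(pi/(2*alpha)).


integral |psi|^2 dx = A^2 * sqrt(pi/(2*alpha)) = 1
A^2 = sqrt(2*alpha/pi)
= sqrt(2 * 2.56 / pi)
= 1.276615
A = sqrt(1.276615)
= 1.1299

1.1299


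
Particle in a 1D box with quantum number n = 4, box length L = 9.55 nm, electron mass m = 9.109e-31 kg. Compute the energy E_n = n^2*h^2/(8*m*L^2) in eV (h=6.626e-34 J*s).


E = n^2 * h^2 / (8 * m * L^2)
= 4^2 * (6.626e-34)^2 / (8 * 9.109e-31 * (9.55e-9)^2)
= 16 * 4.3904e-67 / (8 * 9.109e-31 * 9.1203e-17)
= 1.0570e-20 J
= 0.066 eV

0.066


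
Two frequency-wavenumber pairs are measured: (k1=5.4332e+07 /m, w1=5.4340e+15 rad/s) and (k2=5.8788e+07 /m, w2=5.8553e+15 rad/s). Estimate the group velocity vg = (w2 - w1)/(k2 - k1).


vg = (w2 - w1) / (k2 - k1)
= (5.8553e+15 - 5.4340e+15) / (5.8788e+07 - 5.4332e+07)
= 4.2130e+14 / 4.4560e+06
= 9.4547e+07 m/s

9.4547e+07


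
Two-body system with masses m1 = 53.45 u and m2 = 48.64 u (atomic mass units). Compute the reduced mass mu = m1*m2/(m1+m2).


mu = m1 * m2 / (m1 + m2)
= 53.45 * 48.64 / (53.45 + 48.64)
= 2599.808 / 102.09
= 25.4658 u

25.4658


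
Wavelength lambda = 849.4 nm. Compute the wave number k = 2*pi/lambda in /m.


k = 2 * pi / lambda
= 6.2832 / (849.4e-9)
= 6.2832 / 8.4940e-07
= 7.3972e+06 /m

7.3972e+06


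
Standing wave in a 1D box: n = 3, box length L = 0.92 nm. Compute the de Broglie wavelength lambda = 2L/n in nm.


lambda = 2L / n
= 2 * 0.92 / 3
= 1.84 / 3
= 0.6133 nm

0.6133


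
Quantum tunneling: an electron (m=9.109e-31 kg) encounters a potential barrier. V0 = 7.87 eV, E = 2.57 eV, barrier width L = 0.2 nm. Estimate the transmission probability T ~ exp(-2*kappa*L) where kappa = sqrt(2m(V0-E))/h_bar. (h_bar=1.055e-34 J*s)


V0 - E = 5.3 eV = 8.4906e-19 J
kappa = sqrt(2 * m * (V0-E)) / h_bar
= sqrt(2 * 9.109e-31 * 8.4906e-19) / 1.055e-34
= 1.1789e+10 /m
2*kappa*L = 2 * 1.1789e+10 * 0.2e-9
= 4.7155
T = exp(-4.7155) = 8.955453e-03

8.955453e-03


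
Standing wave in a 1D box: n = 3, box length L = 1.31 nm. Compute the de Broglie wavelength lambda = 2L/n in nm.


lambda = 2L / n
= 2 * 1.31 / 3
= 2.62 / 3
= 0.8733 nm

0.8733


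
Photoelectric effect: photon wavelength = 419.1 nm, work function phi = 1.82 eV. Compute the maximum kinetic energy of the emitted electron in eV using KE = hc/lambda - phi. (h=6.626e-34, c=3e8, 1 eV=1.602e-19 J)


E_photon = hc / lambda
= (6.626e-34)(3e8) / (419.1e-9)
= 4.7430e-19 J
= 2.9607 eV
KE = E_photon - phi
= 2.9607 - 1.82
= 1.1407 eV

1.1407


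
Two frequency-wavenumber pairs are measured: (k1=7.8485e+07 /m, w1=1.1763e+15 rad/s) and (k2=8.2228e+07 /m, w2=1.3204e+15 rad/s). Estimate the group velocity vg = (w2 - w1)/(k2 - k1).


vg = (w2 - w1) / (k2 - k1)
= (1.3204e+15 - 1.1763e+15) / (8.2228e+07 - 7.8485e+07)
= 1.4410e+14 / 3.7430e+06
= 3.8499e+07 m/s

3.8499e+07


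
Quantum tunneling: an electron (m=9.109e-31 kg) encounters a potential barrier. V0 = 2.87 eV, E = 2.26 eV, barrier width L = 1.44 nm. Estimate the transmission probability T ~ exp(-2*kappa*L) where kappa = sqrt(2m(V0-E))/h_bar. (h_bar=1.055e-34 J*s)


V0 - E = 0.61 eV = 9.7722e-20 J
kappa = sqrt(2 * m * (V0-E)) / h_bar
= sqrt(2 * 9.109e-31 * 9.7722e-20) / 1.055e-34
= 3.9994e+09 /m
2*kappa*L = 2 * 3.9994e+09 * 1.44e-9
= 11.5183
T = exp(-11.5183) = 9.946883e-06

9.946883e-06


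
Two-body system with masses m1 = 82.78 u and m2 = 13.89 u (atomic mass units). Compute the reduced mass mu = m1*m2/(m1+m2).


mu = m1 * m2 / (m1 + m2)
= 82.78 * 13.89 / (82.78 + 13.89)
= 1149.8142 / 96.67
= 11.8942 u

11.8942


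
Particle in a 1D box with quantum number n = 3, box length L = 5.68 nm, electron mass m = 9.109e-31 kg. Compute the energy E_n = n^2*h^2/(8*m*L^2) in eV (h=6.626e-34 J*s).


E = n^2 * h^2 / (8 * m * L^2)
= 3^2 * (6.626e-34)^2 / (8 * 9.109e-31 * (5.68e-9)^2)
= 9 * 4.3904e-67 / (8 * 9.109e-31 * 3.2262e-17)
= 1.6807e-20 J
= 0.1049 eV

0.1049


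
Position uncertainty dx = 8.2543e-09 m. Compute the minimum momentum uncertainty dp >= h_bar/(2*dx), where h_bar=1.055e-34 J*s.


dp = h_bar / (2 * dx)
= 1.055e-34 / (2 * 8.2543e-09)
= 1.055e-34 / 1.6509e-08
= 6.3906e-27 kg*m/s

6.3906e-27


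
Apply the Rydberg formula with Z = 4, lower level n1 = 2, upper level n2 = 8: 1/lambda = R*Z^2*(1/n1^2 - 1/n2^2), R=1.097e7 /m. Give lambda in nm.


1/lambda = R * Z^2 * (1/n1^2 - 1/n2^2)
= 1.097e7 * 4^2 * (1/2^2 - 1/8^2)
= 1.097e7 * 16 * (0.25 - 0.015625)
= 4.1138e+07 /m
lambda = 1 / 4.1138e+07
= 24.3087 nm

24.3087


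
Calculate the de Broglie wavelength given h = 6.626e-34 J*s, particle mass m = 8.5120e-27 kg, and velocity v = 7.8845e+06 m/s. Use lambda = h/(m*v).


lambda = h / (m * v)
= 6.626e-34 / (8.5120e-27 * 7.8845e+06)
= 6.626e-34 / 6.7113e-20
= 9.8729e-15 m

9.8729e-15


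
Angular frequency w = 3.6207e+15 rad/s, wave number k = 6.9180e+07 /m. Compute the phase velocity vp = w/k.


vp = w / k
= 3.6207e+15 / 6.9180e+07
= 5.2337e+07 m/s

5.2337e+07


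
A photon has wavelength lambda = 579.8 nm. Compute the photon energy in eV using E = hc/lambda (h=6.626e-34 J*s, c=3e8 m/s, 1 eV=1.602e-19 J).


E = hc / lambda
= (6.626e-34)(3e8) / (579.8e-9)
= 1.9878e-25 / 5.7980e-07
= 3.4284e-19 J
Converting to eV: 3.4284e-19 / 1.602e-19
= 2.1401 eV

2.1401


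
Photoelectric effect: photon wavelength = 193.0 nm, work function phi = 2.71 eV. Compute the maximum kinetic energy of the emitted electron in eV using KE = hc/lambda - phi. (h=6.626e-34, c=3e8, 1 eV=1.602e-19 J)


E_photon = hc / lambda
= (6.626e-34)(3e8) / (193.0e-9)
= 1.0299e-18 J
= 6.4291 eV
KE = E_photon - phi
= 6.4291 - 2.71
= 3.7191 eV

3.7191


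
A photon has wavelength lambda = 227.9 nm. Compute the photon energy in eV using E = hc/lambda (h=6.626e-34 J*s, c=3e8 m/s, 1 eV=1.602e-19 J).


E = hc / lambda
= (6.626e-34)(3e8) / (227.9e-9)
= 1.9878e-25 / 2.2790e-07
= 8.7222e-19 J
Converting to eV: 8.7222e-19 / 1.602e-19
= 5.4446 eV

5.4446


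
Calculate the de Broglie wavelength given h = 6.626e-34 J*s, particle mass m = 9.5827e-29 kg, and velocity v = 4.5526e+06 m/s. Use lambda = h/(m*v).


lambda = h / (m * v)
= 6.626e-34 / (9.5827e-29 * 4.5526e+06)
= 6.626e-34 / 4.3626e-22
= 1.5188e-12 m

1.5188e-12


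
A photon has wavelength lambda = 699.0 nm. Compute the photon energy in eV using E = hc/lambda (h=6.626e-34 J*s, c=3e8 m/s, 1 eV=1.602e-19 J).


E = hc / lambda
= (6.626e-34)(3e8) / (699.0e-9)
= 1.9878e-25 / 6.9900e-07
= 2.8438e-19 J
Converting to eV: 2.8438e-19 / 1.602e-19
= 1.7751 eV

1.7751


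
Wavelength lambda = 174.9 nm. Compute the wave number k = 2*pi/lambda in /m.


k = 2 * pi / lambda
= 6.2832 / (174.9e-9)
= 6.2832 / 1.7490e-07
= 3.5924e+07 /m

3.5924e+07


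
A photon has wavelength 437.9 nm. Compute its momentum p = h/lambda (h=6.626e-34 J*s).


p = h / lambda
= 6.626e-34 / (437.9e-9)
= 6.626e-34 / 4.3790e-07
= 1.5131e-27 kg*m/s

1.5131e-27


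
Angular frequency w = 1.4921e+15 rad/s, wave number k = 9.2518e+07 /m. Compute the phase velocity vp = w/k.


vp = w / k
= 1.4921e+15 / 9.2518e+07
= 1.6128e+07 m/s

1.6128e+07


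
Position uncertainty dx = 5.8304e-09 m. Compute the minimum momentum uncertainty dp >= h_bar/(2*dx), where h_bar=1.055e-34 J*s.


dp = h_bar / (2 * dx)
= 1.055e-34 / (2 * 5.8304e-09)
= 1.055e-34 / 1.1661e-08
= 9.0474e-27 kg*m/s

9.0474e-27


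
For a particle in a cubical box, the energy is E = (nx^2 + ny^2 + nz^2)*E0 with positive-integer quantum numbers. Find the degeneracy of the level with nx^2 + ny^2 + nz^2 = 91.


Enumerate all (nx, ny, nz) with nx^2 + ny^2 + nz^2 = 91:
(1,3,9)
(1,9,3)
(3,1,9)
(3,9,1)
(9,1,3)
(9,3,1)
Total degeneracy = 6

6


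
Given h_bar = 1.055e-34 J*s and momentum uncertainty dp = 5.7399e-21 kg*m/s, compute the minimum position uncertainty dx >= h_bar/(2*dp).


dx = h_bar / (2 * dp)
= 1.055e-34 / (2 * 5.7399e-21)
= 1.055e-34 / 1.1480e-20
= 9.1901e-15 m

9.1901e-15


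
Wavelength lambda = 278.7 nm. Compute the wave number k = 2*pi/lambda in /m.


k = 2 * pi / lambda
= 6.2832 / (278.7e-9)
= 6.2832 / 2.7870e-07
= 2.2545e+07 /m

2.2545e+07


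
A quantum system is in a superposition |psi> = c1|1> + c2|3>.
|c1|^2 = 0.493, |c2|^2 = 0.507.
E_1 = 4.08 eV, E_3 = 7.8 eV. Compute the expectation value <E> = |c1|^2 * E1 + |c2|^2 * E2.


<E> = |c1|^2 * E1 + |c2|^2 * E2
= 0.493 * 4.08 + 0.507 * 7.8
= 2.0114 + 3.9546
= 5.966 eV

5.966


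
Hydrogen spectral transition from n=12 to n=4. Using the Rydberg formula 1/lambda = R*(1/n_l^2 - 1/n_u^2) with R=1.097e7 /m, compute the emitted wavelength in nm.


1/lambda = R * (1/n_l^2 - 1/n_u^2)
= 1.097e7 * (1/4^2 - 1/12^2)
= 1.097e7 * (0.0625 - 0.006944)
= 1.097e7 * 0.055556
= 6.0944e+05 /m
lambda = 1 / 6.0944e+05 = 1640.8387 nm

1640.8387


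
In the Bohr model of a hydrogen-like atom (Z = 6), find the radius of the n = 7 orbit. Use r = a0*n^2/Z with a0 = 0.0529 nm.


r = a0 * n^2 / Z
= 0.0529 * 7^2 / 6
= 0.0529 * 49 / 6
= 0.432 nm

0.432


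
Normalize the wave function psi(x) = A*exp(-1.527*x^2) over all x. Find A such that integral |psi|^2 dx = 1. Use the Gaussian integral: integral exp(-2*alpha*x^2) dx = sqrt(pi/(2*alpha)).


integral |psi|^2 dx = A^2 * sqrt(pi/(2*alpha)) = 1
A^2 = sqrt(2*alpha/pi)
= sqrt(2 * 1.527 / pi)
= 0.985961
A = sqrt(0.985961)
= 0.993

0.993


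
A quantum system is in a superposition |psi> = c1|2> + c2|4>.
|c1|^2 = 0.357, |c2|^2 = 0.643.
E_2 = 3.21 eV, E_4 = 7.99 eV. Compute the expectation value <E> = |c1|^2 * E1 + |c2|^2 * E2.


<E> = |c1|^2 * E1 + |c2|^2 * E2
= 0.357 * 3.21 + 0.643 * 7.99
= 1.146 + 5.1376
= 6.2835 eV

6.2835


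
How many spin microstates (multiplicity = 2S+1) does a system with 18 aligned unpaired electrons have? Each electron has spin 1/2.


Total spin S = N * (1/2) = 18 * 0.5 = 9.0
Spin multiplicity = 2S + 1
= 2 * 9.0 + 1
= 19

19


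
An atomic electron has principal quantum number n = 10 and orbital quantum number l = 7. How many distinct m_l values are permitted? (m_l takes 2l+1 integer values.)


m_l ranges from -l to +l in integer steps
So m_l goes from -7 to +7
Count = 2l + 1 = 2*7 + 1
= 15

15


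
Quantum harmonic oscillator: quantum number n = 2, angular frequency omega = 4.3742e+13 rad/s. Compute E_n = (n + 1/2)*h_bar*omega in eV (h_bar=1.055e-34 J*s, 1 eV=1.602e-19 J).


E = (n + 1/2) * h_bar * omega
= (2 + 0.5) * 1.055e-34 * 4.3742e+13
= 2.5 * 4.6148e-21
= 1.1537e-20 J
= 0.072 eV

0.072


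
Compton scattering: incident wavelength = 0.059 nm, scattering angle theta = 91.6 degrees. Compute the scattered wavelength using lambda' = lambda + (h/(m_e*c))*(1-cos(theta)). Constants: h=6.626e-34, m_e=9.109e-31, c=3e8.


Compton wavelength: h/(m_e*c) = 2.4247e-12 m
d_lambda = 2.4247e-12 * (1 - cos(91.6 deg))
= 2.4247e-12 * 1.027922
= 2.4924e-12 m = 0.002492 nm
lambda' = 0.059 + 0.002492
= 0.061492 nm

0.061492


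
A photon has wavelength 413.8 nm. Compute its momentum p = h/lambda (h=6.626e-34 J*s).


p = h / lambda
= 6.626e-34 / (413.8e-9)
= 6.626e-34 / 4.1380e-07
= 1.6013e-27 kg*m/s

1.6013e-27


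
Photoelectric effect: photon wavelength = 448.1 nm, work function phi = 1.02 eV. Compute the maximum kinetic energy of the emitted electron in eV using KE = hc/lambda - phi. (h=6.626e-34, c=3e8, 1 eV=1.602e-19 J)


E_photon = hc / lambda
= (6.626e-34)(3e8) / (448.1e-9)
= 4.4361e-19 J
= 2.7691 eV
KE = E_photon - phi
= 2.7691 - 1.02
= 1.7491 eV

1.7491


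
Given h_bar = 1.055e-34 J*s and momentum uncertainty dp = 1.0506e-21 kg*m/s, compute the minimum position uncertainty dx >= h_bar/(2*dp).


dx = h_bar / (2 * dp)
= 1.055e-34 / (2 * 1.0506e-21)
= 1.055e-34 / 2.1012e-21
= 5.0209e-14 m

5.0209e-14


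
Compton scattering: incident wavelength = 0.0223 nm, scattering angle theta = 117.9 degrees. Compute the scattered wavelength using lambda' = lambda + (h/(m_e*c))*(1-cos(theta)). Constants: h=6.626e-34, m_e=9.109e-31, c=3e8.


Compton wavelength: h/(m_e*c) = 2.4247e-12 m
d_lambda = 2.4247e-12 * (1 - cos(117.9 deg))
= 2.4247e-12 * 1.46793
= 3.5593e-12 m = 0.003559 nm
lambda' = 0.0223 + 0.003559
= 0.025859 nm

0.025859


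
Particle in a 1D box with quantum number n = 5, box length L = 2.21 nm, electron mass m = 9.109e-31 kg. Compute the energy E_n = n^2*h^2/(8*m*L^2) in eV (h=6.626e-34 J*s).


E = n^2 * h^2 / (8 * m * L^2)
= 5^2 * (6.626e-34)^2 / (8 * 9.109e-31 * (2.21e-9)^2)
= 25 * 4.3904e-67 / (8 * 9.109e-31 * 4.8841e-18)
= 3.0839e-19 J
= 1.925 eV

1.925


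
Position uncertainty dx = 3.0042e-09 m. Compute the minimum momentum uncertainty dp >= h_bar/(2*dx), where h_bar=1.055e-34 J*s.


dp = h_bar / (2 * dx)
= 1.055e-34 / (2 * 3.0042e-09)
= 1.055e-34 / 6.0084e-09
= 1.7559e-26 kg*m/s

1.7559e-26


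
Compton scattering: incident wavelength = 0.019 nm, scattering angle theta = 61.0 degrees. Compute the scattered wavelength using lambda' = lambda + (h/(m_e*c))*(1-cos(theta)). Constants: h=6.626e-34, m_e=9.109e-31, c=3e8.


Compton wavelength: h/(m_e*c) = 2.4247e-12 m
d_lambda = 2.4247e-12 * (1 - cos(61.0 deg))
= 2.4247e-12 * 0.51519
= 1.2492e-12 m = 0.001249 nm
lambda' = 0.019 + 0.001249
= 0.020249 nm

0.020249


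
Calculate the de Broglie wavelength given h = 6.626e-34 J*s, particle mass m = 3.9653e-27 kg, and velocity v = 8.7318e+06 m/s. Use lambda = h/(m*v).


lambda = h / (m * v)
= 6.626e-34 / (3.9653e-27 * 8.7318e+06)
= 6.626e-34 / 3.4624e-20
= 1.9137e-14 m

1.9137e-14


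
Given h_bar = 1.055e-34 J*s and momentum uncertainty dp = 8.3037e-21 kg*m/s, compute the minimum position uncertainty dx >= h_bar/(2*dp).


dx = h_bar / (2 * dp)
= 1.055e-34 / (2 * 8.3037e-21)
= 1.055e-34 / 1.6607e-20
= 6.3526e-15 m

6.3526e-15


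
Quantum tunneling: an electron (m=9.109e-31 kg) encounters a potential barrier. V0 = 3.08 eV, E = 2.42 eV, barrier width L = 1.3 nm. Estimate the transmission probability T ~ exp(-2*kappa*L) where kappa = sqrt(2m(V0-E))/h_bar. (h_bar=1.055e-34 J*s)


V0 - E = 0.66 eV = 1.0573e-19 J
kappa = sqrt(2 * m * (V0-E)) / h_bar
= sqrt(2 * 9.109e-31 * 1.0573e-19) / 1.055e-34
= 4.1601e+09 /m
2*kappa*L = 2 * 4.1601e+09 * 1.3e-9
= 10.8162
T = exp(-10.8162) = 2.007182e-05

2.007182e-05


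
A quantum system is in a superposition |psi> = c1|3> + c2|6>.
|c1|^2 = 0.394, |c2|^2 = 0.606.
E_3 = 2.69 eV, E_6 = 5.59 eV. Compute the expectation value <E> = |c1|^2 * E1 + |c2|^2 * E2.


<E> = |c1|^2 * E1 + |c2|^2 * E2
= 0.394 * 2.69 + 0.606 * 5.59
= 1.0599 + 3.3875
= 4.4474 eV

4.4474


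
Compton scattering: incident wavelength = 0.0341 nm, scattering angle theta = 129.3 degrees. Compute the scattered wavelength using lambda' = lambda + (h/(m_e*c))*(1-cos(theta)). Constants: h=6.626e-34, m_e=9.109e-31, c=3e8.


Compton wavelength: h/(m_e*c) = 2.4247e-12 m
d_lambda = 2.4247e-12 * (1 - cos(129.3 deg))
= 2.4247e-12 * 1.633381
= 3.9605e-12 m = 0.00396 nm
lambda' = 0.0341 + 0.00396
= 0.03806 nm

0.03806


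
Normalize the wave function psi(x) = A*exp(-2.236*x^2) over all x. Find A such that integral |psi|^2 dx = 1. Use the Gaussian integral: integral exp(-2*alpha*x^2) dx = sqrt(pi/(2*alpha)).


integral |psi|^2 dx = A^2 * sqrt(pi/(2*alpha)) = 1
A^2 = sqrt(2*alpha/pi)
= sqrt(2 * 2.236 / pi)
= 1.193098
A = sqrt(1.193098)
= 1.0923

1.0923


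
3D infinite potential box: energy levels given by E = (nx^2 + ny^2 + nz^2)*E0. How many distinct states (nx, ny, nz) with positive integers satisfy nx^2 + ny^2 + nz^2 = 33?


Enumerate all (nx, ny, nz) with nx^2 + ny^2 + nz^2 = 33:
(1,4,4)
(2,2,5)
(2,5,2)
(4,1,4)
(4,4,1)
(5,2,2)
Total degeneracy = 6

6


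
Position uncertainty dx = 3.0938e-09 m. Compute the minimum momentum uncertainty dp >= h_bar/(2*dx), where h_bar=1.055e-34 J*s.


dp = h_bar / (2 * dx)
= 1.055e-34 / (2 * 3.0938e-09)
= 1.055e-34 / 6.1876e-09
= 1.7050e-26 kg*m/s

1.7050e-26


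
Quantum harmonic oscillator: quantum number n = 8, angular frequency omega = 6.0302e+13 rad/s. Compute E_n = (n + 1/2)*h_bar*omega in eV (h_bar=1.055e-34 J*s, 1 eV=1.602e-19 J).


E = (n + 1/2) * h_bar * omega
= (8 + 0.5) * 1.055e-34 * 6.0302e+13
= 8.5 * 6.3619e-21
= 5.4076e-20 J
= 0.3376 eV

0.3376


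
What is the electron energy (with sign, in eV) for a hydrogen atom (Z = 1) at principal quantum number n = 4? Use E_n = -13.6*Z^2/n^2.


E_n = -13.6 * Z^2 / n^2
= -13.6 * 1^2 / 4^2
= -13.6 * 1 / 16
= -0.85 eV

-0.85


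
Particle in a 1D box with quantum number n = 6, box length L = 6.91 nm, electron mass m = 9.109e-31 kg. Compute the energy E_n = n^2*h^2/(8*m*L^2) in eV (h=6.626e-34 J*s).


E = n^2 * h^2 / (8 * m * L^2)
= 6^2 * (6.626e-34)^2 / (8 * 9.109e-31 * (6.91e-9)^2)
= 36 * 4.3904e-67 / (8 * 9.109e-31 * 4.7748e-17)
= 4.5424e-20 J
= 0.2835 eV

0.2835


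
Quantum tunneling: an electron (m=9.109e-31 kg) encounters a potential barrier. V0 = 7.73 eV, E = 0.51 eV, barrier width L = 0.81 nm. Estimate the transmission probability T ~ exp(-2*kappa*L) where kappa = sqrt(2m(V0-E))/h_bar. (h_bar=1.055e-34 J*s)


V0 - E = 7.22 eV = 1.1566e-18 J
kappa = sqrt(2 * m * (V0-E)) / h_bar
= sqrt(2 * 9.109e-31 * 1.1566e-18) / 1.055e-34
= 1.3759e+10 /m
2*kappa*L = 2 * 1.3759e+10 * 0.81e-9
= 22.2901
T = exp(-22.2901) = 2.086969e-10

2.086969e-10


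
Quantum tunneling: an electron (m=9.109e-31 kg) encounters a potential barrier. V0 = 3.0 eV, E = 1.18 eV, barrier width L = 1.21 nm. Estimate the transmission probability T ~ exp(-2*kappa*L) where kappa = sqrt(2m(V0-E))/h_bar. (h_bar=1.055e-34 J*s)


V0 - E = 1.82 eV = 2.9156e-19 J
kappa = sqrt(2 * m * (V0-E)) / h_bar
= sqrt(2 * 9.109e-31 * 2.9156e-19) / 1.055e-34
= 6.9082e+09 /m
2*kappa*L = 2 * 6.9082e+09 * 1.21e-9
= 16.7178
T = exp(-16.7178) = 5.489511e-08

5.489511e-08


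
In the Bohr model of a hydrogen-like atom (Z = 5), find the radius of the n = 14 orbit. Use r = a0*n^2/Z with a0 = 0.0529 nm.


r = a0 * n^2 / Z
= 0.0529 * 14^2 / 5
= 0.0529 * 196 / 5
= 2.0737 nm

2.0737


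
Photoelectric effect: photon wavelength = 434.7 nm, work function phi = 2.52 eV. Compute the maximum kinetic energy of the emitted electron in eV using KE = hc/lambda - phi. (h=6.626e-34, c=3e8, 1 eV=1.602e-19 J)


E_photon = hc / lambda
= (6.626e-34)(3e8) / (434.7e-9)
= 4.5728e-19 J
= 2.8544 eV
KE = E_photon - phi
= 2.8544 - 2.52
= 0.3344 eV

0.3344


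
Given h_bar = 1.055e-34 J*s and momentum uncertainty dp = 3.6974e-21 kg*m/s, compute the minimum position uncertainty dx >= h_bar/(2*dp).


dx = h_bar / (2 * dp)
= 1.055e-34 / (2 * 3.6974e-21)
= 1.055e-34 / 7.3948e-21
= 1.4267e-14 m

1.4267e-14


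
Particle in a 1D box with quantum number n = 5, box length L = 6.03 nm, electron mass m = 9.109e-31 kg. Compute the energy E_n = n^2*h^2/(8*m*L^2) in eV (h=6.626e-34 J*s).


E = n^2 * h^2 / (8 * m * L^2)
= 5^2 * (6.626e-34)^2 / (8 * 9.109e-31 * (6.03e-9)^2)
= 25 * 4.3904e-67 / (8 * 9.109e-31 * 3.6361e-17)
= 4.1424e-20 J
= 0.2586 eV

0.2586


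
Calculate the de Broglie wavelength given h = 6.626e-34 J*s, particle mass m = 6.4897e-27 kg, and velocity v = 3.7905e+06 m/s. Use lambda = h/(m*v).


lambda = h / (m * v)
= 6.626e-34 / (6.4897e-27 * 3.7905e+06)
= 6.626e-34 / 2.4599e-20
= 2.6936e-14 m

2.6936e-14


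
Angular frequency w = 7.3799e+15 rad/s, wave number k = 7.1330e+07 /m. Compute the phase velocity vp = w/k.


vp = w / k
= 7.3799e+15 / 7.1330e+07
= 1.0346e+08 m/s

1.0346e+08


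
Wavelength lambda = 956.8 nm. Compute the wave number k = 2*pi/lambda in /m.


k = 2 * pi / lambda
= 6.2832 / (956.8e-9)
= 6.2832 / 9.5680e-07
= 6.5669e+06 /m

6.5669e+06


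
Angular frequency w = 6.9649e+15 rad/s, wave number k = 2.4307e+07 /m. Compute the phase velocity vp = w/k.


vp = w / k
= 6.9649e+15 / 2.4307e+07
= 2.8654e+08 m/s

2.8654e+08


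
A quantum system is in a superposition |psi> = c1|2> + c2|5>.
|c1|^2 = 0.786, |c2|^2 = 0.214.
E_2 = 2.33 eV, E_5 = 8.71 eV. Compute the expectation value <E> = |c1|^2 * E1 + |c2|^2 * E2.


<E> = |c1|^2 * E1 + |c2|^2 * E2
= 0.786 * 2.33 + 0.214 * 8.71
= 1.8314 + 1.8639
= 3.6953 eV

3.6953


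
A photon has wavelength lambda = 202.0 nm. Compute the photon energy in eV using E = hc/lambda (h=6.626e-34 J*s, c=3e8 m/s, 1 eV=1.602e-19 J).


E = hc / lambda
= (6.626e-34)(3e8) / (202.0e-9)
= 1.9878e-25 / 2.0200e-07
= 9.8406e-19 J
Converting to eV: 9.8406e-19 / 1.602e-19
= 6.1427 eV

6.1427


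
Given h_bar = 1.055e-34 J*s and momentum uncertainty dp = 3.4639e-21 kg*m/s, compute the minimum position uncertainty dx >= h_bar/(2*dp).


dx = h_bar / (2 * dp)
= 1.055e-34 / (2 * 3.4639e-21)
= 1.055e-34 / 6.9278e-21
= 1.5228e-14 m

1.5228e-14


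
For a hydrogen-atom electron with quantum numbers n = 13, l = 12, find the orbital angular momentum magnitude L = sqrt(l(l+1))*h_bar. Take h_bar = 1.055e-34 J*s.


L = sqrt(l*(l+1)) * h_bar
= sqrt(12 * 13) * 1.055e-34
= sqrt(156) * 1.055e-34
= 12.49 * 1.055e-34
= 1.3177e-33 J*s

1.3177e-33


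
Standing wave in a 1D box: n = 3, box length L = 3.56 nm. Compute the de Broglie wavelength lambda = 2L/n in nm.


lambda = 2L / n
= 2 * 3.56 / 3
= 7.12 / 3
= 2.3733 nm

2.3733


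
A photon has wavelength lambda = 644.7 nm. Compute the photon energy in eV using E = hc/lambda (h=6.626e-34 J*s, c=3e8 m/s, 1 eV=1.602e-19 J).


E = hc / lambda
= (6.626e-34)(3e8) / (644.7e-9)
= 1.9878e-25 / 6.4470e-07
= 3.0833e-19 J
Converting to eV: 3.0833e-19 / 1.602e-19
= 1.9247 eV

1.9247


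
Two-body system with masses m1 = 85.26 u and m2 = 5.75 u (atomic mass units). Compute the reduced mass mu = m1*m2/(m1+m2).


mu = m1 * m2 / (m1 + m2)
= 85.26 * 5.75 / (85.26 + 5.75)
= 490.245 / 91.01
= 5.3867 u

5.3867


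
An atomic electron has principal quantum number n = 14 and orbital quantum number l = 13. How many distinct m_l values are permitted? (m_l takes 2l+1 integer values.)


m_l ranges from -l to +l in integer steps
So m_l goes from -13 to +13
Count = 2l + 1 = 2*13 + 1
= 27

27


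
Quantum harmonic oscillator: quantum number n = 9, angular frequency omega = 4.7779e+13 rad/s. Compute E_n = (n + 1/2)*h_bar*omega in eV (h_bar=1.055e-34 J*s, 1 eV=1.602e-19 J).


E = (n + 1/2) * h_bar * omega
= (9 + 0.5) * 1.055e-34 * 4.7779e+13
= 9.5 * 5.0407e-21
= 4.7887e-20 J
= 0.2989 eV

0.2989


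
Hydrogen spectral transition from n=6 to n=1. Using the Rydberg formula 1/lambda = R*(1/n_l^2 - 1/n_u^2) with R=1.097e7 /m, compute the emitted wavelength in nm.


1/lambda = R * (1/n_l^2 - 1/n_u^2)
= 1.097e7 * (1/1^2 - 1/6^2)
= 1.097e7 * (1.0 - 0.027778)
= 1.097e7 * 0.972222
= 1.0665e+07 /m
lambda = 1 / 1.0665e+07 = 93.7622 nm

93.7622


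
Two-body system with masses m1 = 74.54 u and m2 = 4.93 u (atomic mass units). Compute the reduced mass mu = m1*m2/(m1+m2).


mu = m1 * m2 / (m1 + m2)
= 74.54 * 4.93 / (74.54 + 4.93)
= 367.4822 / 79.47
= 4.6242 u

4.6242


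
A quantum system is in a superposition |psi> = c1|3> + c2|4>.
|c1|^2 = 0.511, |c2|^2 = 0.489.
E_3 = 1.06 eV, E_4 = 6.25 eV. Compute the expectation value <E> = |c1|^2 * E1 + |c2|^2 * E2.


<E> = |c1|^2 * E1 + |c2|^2 * E2
= 0.511 * 1.06 + 0.489 * 6.25
= 0.5417 + 3.0562
= 3.5979 eV

3.5979


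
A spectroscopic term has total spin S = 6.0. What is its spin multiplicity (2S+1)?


Spin multiplicity = 2S + 1
= 2 * 6.0 + 1
= 12.0 + 1
= 13

13


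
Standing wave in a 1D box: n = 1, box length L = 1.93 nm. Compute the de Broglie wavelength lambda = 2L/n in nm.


lambda = 2L / n
= 2 * 1.93 / 1
= 3.86 / 1
= 3.86 nm

3.86


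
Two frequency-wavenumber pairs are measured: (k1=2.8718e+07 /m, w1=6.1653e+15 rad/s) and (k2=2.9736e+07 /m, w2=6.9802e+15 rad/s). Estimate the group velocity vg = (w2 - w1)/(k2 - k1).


vg = (w2 - w1) / (k2 - k1)
= (6.9802e+15 - 6.1653e+15) / (2.9736e+07 - 2.8718e+07)
= 8.1490e+14 / 1.0180e+06
= 8.0049e+08 m/s

8.0049e+08


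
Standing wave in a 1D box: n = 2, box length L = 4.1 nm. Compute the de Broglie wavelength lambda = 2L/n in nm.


lambda = 2L / n
= 2 * 4.1 / 2
= 8.2 / 2
= 4.1 nm

4.1


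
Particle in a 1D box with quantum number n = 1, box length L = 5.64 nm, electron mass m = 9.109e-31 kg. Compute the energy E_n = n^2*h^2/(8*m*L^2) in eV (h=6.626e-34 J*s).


E = n^2 * h^2 / (8 * m * L^2)
= 1^2 * (6.626e-34)^2 / (8 * 9.109e-31 * (5.64e-9)^2)
= 1 * 4.3904e-67 / (8 * 9.109e-31 * 3.1810e-17)
= 1.8940e-21 J
= 0.0118 eV

0.0118


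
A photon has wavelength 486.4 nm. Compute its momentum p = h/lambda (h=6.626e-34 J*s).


p = h / lambda
= 6.626e-34 / (486.4e-9)
= 6.626e-34 / 4.8640e-07
= 1.3623e-27 kg*m/s

1.3623e-27


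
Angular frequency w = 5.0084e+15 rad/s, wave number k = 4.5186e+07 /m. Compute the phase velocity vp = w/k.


vp = w / k
= 5.0084e+15 / 4.5186e+07
= 1.1084e+08 m/s

1.1084e+08


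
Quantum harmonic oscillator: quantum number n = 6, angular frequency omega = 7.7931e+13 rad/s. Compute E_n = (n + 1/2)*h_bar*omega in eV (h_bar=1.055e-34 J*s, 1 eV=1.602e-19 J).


E = (n + 1/2) * h_bar * omega
= (6 + 0.5) * 1.055e-34 * 7.7931e+13
= 6.5 * 8.2217e-21
= 5.3441e-20 J
= 0.3336 eV

0.3336


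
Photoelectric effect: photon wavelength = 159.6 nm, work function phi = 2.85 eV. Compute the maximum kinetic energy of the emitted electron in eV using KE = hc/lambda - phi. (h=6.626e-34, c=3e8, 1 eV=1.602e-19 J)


E_photon = hc / lambda
= (6.626e-34)(3e8) / (159.6e-9)
= 1.2455e-18 J
= 7.7746 eV
KE = E_photon - phi
= 7.7746 - 2.85
= 4.9246 eV

4.9246


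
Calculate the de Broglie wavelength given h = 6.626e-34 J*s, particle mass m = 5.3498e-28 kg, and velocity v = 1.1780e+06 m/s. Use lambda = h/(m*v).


lambda = h / (m * v)
= 6.626e-34 / (5.3498e-28 * 1.1780e+06)
= 6.626e-34 / 6.3021e-22
= 1.0514e-12 m

1.0514e-12


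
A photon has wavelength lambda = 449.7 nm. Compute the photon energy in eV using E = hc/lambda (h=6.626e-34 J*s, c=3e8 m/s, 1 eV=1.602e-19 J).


E = hc / lambda
= (6.626e-34)(3e8) / (449.7e-9)
= 1.9878e-25 / 4.4970e-07
= 4.4203e-19 J
Converting to eV: 4.4203e-19 / 1.602e-19
= 2.7592 eV

2.7592


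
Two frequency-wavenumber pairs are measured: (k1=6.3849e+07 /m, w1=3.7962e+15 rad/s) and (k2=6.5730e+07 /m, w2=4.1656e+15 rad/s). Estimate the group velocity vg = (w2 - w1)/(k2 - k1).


vg = (w2 - w1) / (k2 - k1)
= (4.1656e+15 - 3.7962e+15) / (6.5730e+07 - 6.3849e+07)
= 3.6940e+14 / 1.8810e+06
= 1.9638e+08 m/s

1.9638e+08


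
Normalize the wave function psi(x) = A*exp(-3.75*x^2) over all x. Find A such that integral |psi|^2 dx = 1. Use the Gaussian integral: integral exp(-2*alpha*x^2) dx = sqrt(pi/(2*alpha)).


integral |psi|^2 dx = A^2 * sqrt(pi/(2*alpha)) = 1
A^2 = sqrt(2*alpha/pi)
= sqrt(2 * 3.75 / pi)
= 1.545097
A = sqrt(1.545097)
= 1.243

1.243


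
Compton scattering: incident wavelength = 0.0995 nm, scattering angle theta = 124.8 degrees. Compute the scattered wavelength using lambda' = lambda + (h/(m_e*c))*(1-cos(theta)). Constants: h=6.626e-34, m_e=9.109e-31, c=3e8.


Compton wavelength: h/(m_e*c) = 2.4247e-12 m
d_lambda = 2.4247e-12 * (1 - cos(124.8 deg))
= 2.4247e-12 * 1.570714
= 3.8085e-12 m = 0.003809 nm
lambda' = 0.0995 + 0.003809
= 0.103309 nm

0.103309


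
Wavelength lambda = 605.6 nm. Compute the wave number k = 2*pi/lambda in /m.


k = 2 * pi / lambda
= 6.2832 / (605.6e-9)
= 6.2832 / 6.0560e-07
= 1.0375e+07 /m

1.0375e+07


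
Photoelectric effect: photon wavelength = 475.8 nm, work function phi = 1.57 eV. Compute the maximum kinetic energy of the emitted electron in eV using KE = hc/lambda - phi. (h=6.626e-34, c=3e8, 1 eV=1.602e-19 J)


E_photon = hc / lambda
= (6.626e-34)(3e8) / (475.8e-9)
= 4.1778e-19 J
= 2.6079 eV
KE = E_photon - phi
= 2.6079 - 1.57
= 1.0379 eV

1.0379


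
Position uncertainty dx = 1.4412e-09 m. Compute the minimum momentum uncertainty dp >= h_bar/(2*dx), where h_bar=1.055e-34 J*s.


dp = h_bar / (2 * dx)
= 1.055e-34 / (2 * 1.4412e-09)
= 1.055e-34 / 2.8824e-09
= 3.6601e-26 kg*m/s

3.6601e-26


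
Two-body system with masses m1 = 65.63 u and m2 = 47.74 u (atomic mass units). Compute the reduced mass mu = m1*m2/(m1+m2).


mu = m1 * m2 / (m1 + m2)
= 65.63 * 47.74 / (65.63 + 47.74)
= 3133.1762 / 113.37
= 27.6367 u

27.6367


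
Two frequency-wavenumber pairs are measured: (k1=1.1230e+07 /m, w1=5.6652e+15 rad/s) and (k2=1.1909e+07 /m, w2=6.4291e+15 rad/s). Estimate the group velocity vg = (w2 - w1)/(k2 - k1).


vg = (w2 - w1) / (k2 - k1)
= (6.4291e+15 - 5.6652e+15) / (1.1909e+07 - 1.1230e+07)
= 7.6390e+14 / 6.7900e+05
= 1.1250e+09 m/s

1.1250e+09


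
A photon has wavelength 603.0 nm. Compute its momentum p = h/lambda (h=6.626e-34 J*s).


p = h / lambda
= 6.626e-34 / (603.0e-9)
= 6.626e-34 / 6.0300e-07
= 1.0988e-27 kg*m/s

1.0988e-27


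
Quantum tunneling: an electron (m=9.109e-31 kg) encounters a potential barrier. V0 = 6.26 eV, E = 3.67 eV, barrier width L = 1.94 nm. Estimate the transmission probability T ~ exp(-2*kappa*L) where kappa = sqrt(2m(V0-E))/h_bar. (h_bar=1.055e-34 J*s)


V0 - E = 2.59 eV = 4.1492e-19 J
kappa = sqrt(2 * m * (V0-E)) / h_bar
= sqrt(2 * 9.109e-31 * 4.1492e-19) / 1.055e-34
= 8.2410e+09 /m
2*kappa*L = 2 * 8.2410e+09 * 1.94e-9
= 31.975
T = exp(-31.975) = 1.298457e-14

1.298457e-14


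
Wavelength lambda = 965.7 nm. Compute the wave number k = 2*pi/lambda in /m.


k = 2 * pi / lambda
= 6.2832 / (965.7e-9)
= 6.2832 / 9.6570e-07
= 6.5064e+06 /m

6.5064e+06


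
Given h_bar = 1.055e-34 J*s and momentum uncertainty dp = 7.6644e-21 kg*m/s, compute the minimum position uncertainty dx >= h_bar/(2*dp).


dx = h_bar / (2 * dp)
= 1.055e-34 / (2 * 7.6644e-21)
= 1.055e-34 / 1.5329e-20
= 6.8825e-15 m

6.8825e-15


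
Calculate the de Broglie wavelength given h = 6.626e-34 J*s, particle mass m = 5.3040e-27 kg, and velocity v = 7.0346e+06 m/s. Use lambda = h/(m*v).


lambda = h / (m * v)
= 6.626e-34 / (5.3040e-27 * 7.0346e+06)
= 6.626e-34 / 3.7312e-20
= 1.7759e-14 m

1.7759e-14


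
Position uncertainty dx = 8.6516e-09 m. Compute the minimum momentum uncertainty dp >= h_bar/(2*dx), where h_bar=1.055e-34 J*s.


dp = h_bar / (2 * dx)
= 1.055e-34 / (2 * 8.6516e-09)
= 1.055e-34 / 1.7303e-08
= 6.0971e-27 kg*m/s

6.0971e-27


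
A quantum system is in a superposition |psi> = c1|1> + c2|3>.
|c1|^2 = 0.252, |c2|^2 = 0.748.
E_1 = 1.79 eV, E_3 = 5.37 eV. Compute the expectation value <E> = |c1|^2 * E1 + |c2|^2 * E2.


<E> = |c1|^2 * E1 + |c2|^2 * E2
= 0.252 * 1.79 + 0.748 * 5.37
= 0.4511 + 4.0168
= 4.4678 eV

4.4678


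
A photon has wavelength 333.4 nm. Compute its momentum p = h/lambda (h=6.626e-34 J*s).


p = h / lambda
= 6.626e-34 / (333.4e-9)
= 6.626e-34 / 3.3340e-07
= 1.9874e-27 kg*m/s

1.9874e-27


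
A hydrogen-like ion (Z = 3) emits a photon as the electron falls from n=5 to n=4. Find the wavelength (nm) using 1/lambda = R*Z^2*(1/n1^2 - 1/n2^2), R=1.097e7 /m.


1/lambda = R * Z^2 * (1/n1^2 - 1/n2^2)
= 1.097e7 * 3^2 * (1/4^2 - 1/5^2)
= 1.097e7 * 9 * (0.0625 - 0.04)
= 2.2214e+06 /m
lambda = 1 / 2.2214e+06
= 450.1615 nm

450.1615


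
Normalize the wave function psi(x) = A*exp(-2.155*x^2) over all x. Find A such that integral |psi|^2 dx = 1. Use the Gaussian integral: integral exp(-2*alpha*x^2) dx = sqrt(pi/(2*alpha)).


integral |psi|^2 dx = A^2 * sqrt(pi/(2*alpha)) = 1
A^2 = sqrt(2*alpha/pi)
= sqrt(2 * 2.155 / pi)
= 1.171288
A = sqrt(1.171288)
= 1.0823

1.0823


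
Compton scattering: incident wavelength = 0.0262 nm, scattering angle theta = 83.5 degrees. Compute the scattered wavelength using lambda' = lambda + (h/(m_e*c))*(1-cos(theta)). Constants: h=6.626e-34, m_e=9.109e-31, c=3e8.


Compton wavelength: h/(m_e*c) = 2.4247e-12 m
d_lambda = 2.4247e-12 * (1 - cos(83.5 deg))
= 2.4247e-12 * 0.886797
= 2.1502e-12 m = 0.00215 nm
lambda' = 0.0262 + 0.00215
= 0.02835 nm

0.02835


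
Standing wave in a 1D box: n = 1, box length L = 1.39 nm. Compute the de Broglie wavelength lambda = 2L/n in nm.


lambda = 2L / n
= 2 * 1.39 / 1
= 2.78 / 1
= 2.78 nm

2.78


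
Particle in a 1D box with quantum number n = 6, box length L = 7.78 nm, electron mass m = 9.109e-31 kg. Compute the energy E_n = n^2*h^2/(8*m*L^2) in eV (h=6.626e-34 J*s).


E = n^2 * h^2 / (8 * m * L^2)
= 6^2 * (6.626e-34)^2 / (8 * 9.109e-31 * (7.78e-9)^2)
= 36 * 4.3904e-67 / (8 * 9.109e-31 * 6.0528e-17)
= 3.5833e-20 J
= 0.2237 eV

0.2237
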